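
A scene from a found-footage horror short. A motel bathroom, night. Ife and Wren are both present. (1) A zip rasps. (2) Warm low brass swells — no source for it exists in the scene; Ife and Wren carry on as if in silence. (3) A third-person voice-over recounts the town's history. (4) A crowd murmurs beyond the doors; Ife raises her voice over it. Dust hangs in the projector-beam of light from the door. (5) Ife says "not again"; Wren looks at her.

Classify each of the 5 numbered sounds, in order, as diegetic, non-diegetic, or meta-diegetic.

diegetic, non-diegetic, non-diegetic, diegetic, diegetic

Sound (1): the sound comes from a zip physically present in the location, so diegetic.
(2) it has no source in the story world and no character can hear it — it's underscore → non-diegetic.
(3) the narrator exists outside the story world, addressing only the audience → non-diegetic.
(4) is diegetic: it's the actual ambient sound of the location.
Sound (5): spoken by a character present in the story world, so diegetic.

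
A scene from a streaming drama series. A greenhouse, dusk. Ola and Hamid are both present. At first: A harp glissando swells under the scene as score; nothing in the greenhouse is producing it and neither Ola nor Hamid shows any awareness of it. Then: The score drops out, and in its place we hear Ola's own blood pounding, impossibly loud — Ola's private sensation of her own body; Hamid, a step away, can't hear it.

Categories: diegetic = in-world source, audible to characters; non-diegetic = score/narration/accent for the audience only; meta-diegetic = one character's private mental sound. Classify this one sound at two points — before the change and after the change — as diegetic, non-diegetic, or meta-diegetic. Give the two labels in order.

non-diegetic, meta-diegetic

Before the change: underscore with no in-world source, inaudible to the characters → non-diegetic.
After the change: the body sound is Ola's subjective perception alone — Hamid can't hear it → meta-diegetic.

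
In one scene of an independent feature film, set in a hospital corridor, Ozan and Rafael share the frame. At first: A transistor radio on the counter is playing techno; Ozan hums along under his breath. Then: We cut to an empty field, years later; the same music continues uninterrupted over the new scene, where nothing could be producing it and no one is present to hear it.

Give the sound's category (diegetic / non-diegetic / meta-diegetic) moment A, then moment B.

Moment A: a transistor radio is a real in-scene source and Ozan reacts to it → diegetic.
Moment B: there is no longer any in-world source and no one can hear it — it has become underscore → non-diegetic.

diegetic, non-diegetic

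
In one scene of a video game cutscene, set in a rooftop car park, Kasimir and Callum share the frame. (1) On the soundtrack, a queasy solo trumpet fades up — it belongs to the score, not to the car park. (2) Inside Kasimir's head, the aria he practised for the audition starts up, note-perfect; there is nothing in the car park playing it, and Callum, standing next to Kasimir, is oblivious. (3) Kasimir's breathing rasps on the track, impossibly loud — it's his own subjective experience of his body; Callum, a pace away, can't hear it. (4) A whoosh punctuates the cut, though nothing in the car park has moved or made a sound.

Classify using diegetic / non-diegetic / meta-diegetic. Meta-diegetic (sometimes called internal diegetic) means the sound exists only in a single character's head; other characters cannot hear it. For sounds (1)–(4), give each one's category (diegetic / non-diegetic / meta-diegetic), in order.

non-diegetic, meta-diegetic, meta-diegetic, non-diegetic

(1) is non-diegetic: it has no source in the story world and no character can hear it — it's underscore.
Sound (2): it lives in Kasimir's subjectivity, not in the car park, so meta-diegetic.
(3) is meta-diegetic: a subjective body sound — Kasimir's private perception, inaudible to Callum.
(4) is non-diegetic: nothing in the scene produces it; it's an accent added for the audience.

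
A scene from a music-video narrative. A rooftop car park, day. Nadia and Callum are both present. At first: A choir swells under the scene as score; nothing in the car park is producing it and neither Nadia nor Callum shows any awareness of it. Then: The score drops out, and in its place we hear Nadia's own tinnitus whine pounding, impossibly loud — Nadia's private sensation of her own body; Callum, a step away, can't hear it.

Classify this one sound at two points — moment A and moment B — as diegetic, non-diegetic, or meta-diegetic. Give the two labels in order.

Moment A: underscore with no in-world source, inaudible to the characters → non-diegetic.
Moment B: the body sound is Nadia's subjective perception alone — Callum can't hear it → meta-diegetic.

non-diegetic, meta-diegetic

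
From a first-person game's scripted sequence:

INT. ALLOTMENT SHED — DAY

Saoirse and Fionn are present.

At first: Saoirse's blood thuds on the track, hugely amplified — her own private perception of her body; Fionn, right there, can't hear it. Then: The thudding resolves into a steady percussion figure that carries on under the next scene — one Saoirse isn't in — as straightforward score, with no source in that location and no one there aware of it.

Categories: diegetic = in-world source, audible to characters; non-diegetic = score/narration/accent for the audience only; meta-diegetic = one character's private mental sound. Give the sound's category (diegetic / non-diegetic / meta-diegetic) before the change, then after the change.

meta-diegetic, non-diegetic

Before the change: it's Saoirse's subjective body sound, inaudible to Fionn → meta-diegetic.
After the change: detached from Saoirse and playing as sourceless score over a scene she isn't in — for the audience only → non-diegetic.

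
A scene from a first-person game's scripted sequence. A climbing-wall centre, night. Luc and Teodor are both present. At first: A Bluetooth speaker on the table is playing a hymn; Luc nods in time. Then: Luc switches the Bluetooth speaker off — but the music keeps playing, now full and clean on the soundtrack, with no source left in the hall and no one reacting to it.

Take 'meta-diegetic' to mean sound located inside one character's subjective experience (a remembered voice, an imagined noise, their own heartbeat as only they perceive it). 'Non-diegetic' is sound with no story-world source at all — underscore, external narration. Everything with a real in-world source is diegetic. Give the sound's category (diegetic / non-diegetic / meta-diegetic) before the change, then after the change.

Before the change: a Bluetooth speaker is a real in-scene source and Luc reacts to it → diegetic.
After the change: there is no longer any in-world source and no one can hear it — it has become underscore → non-diegetic.

diegetic, non-diegetic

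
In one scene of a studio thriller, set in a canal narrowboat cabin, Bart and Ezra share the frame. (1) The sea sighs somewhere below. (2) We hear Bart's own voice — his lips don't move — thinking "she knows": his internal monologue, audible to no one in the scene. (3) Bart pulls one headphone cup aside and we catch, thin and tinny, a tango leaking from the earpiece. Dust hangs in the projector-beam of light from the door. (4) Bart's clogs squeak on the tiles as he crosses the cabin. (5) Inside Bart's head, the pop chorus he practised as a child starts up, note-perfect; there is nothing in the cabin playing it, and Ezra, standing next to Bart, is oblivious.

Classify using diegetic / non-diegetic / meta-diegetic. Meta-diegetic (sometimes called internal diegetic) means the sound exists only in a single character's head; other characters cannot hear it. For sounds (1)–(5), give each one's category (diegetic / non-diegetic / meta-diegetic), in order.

diegetic, meta-diegetic, diegetic, diegetic, meta-diegetic

(1) it's the actual ambient sound of the location → diegetic.
(2) is meta-diegetic: Bart's thought-voice: a private mental sound no other character can hear.
Sound (3): it's leaking from a physical pair of headphones in the scene, so diegetic.
(4) it's the physical sound of Bart moving in the space → diegetic.
(5) the music is a memory playing inside Bart's mind alone; no real-world source, Ezra can't hear it → meta-diegetic.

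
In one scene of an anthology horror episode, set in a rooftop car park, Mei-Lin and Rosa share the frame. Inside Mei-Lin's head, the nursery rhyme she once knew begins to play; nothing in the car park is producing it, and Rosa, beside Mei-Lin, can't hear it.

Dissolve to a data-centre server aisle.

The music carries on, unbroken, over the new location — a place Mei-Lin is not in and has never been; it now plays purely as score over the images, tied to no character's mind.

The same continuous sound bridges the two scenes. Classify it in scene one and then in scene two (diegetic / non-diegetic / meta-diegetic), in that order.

meta-diegetic, non-diegetic

Scene one: the music exists only inside Mei-Lin's mind; Rosa can't hear it → meta-diegetic.
Scene two: it's detached from Mei-Lin entirely and plays over unrelated images with no in-world source — conventional underscore → non-diegetic.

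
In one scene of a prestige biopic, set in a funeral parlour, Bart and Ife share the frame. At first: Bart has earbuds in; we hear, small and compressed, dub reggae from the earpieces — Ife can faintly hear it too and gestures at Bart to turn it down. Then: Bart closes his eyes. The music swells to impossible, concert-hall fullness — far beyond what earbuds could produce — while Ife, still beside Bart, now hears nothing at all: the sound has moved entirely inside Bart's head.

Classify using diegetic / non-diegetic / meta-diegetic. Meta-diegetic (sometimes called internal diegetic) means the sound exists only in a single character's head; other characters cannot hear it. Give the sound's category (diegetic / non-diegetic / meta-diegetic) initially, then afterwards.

Initially: the earbuds are a physical source both characters can hear → diegetic.
Afterwards: the music now exists only as Bart's subjective experience; Ife can no longer hear it → meta-diegetic.

diegetic, meta-diegetic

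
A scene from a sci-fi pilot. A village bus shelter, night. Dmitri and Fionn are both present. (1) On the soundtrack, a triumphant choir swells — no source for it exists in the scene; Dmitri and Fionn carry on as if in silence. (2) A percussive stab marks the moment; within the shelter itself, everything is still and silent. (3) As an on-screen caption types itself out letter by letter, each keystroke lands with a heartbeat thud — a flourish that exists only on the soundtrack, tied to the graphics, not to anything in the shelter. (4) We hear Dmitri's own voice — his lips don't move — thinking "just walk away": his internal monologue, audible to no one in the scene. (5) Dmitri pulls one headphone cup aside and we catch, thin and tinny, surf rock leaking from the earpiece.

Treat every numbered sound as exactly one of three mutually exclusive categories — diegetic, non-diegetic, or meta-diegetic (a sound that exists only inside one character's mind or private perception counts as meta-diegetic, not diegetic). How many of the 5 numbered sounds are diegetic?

1

(1) is non-diegetic: it has no source in the story world and no character can hear it — it's underscore.
(2) it's a sound-design accent with no in-world source; no one in the scene can hear it → non-diegetic.
Sound (3): sound married to a title/caption — outside the diegesis by definition, so non-diegetic.
Sound (4): Dmitri's thought-voice: a private mental sound no other character can hear, so meta-diegetic.
(5) is diegetic: the earpiece is a real device on Dmitri's head — source music.
Diegetic: (5) — that's 1.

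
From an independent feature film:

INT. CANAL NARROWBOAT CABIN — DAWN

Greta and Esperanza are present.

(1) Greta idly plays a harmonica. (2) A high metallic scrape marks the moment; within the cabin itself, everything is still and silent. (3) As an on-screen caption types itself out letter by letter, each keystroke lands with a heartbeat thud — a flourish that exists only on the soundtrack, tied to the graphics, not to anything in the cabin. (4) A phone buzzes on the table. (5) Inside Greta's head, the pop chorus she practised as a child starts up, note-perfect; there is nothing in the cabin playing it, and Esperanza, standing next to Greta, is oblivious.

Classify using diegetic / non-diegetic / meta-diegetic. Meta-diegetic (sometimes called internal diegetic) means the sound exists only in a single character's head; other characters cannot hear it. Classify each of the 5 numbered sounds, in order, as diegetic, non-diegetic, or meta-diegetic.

diegetic, non-diegetic, non-diegetic, diegetic, meta-diegetic

Sound (1): Greta is producing the music live, in the story world, so diegetic.
(2) it's a sound-design accent with no in-world source; no one in the scene can hear it → non-diegetic.
(3) is non-diegetic: it accompanies on-screen graphics, not anything inside the story world.
(4) is diegetic: the sound comes from a phone physically present in the location.
(5) it lives in Greta's subjectivity, not in the cabin → meta-diegetic.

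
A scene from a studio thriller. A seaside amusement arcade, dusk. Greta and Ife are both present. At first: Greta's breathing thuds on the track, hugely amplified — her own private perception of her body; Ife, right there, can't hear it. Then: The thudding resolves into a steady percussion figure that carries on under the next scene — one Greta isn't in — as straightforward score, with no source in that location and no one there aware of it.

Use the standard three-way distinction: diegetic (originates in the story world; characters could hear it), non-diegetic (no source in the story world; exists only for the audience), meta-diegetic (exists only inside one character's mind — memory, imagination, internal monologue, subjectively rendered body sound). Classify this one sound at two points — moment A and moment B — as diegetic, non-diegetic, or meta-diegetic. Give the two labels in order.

meta-diegetic, non-diegetic

Moment A: it's Greta's subjective body sound, inaudible to Ife → meta-diegetic.
Moment B: detached from Greta and playing as sourceless score over a scene she isn't in — for the audience only → non-diegetic.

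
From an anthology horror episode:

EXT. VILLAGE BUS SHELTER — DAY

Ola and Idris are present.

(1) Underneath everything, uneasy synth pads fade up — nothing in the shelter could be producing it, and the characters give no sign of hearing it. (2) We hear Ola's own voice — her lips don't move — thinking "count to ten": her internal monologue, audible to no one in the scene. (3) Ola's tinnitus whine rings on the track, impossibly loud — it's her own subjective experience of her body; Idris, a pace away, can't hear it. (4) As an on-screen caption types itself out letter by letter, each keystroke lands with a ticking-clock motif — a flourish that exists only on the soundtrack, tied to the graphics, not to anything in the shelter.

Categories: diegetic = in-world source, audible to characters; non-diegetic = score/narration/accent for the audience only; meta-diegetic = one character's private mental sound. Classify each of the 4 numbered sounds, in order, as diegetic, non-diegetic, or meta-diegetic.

non-diegetic, meta-diegetic, meta-diegetic, non-diegetic

(1) score with no on-screen or off-screen source; it exists for the audience alone → non-diegetic.
Sound (2): Ola's thought-voice: a private mental sound no other character can hear, so meta-diegetic.
Sound (3): point-of-audition from inside Ola's body; not a sound in the room, so meta-diegetic.
(4) the caption isn't part of the story world, so neither is the sound tied to it → non-diegetic.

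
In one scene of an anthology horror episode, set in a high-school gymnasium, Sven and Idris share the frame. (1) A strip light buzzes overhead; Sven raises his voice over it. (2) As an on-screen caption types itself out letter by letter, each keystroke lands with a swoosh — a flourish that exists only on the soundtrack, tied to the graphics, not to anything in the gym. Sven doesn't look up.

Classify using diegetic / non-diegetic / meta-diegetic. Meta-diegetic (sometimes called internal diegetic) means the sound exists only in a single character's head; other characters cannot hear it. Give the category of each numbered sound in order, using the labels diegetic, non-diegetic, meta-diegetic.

Sound (1): a strip light is part of the location's real environment, so diegetic.
Sound (2): sound married to a title/caption — outside the diegesis by definition, so non-diegetic.

diegetic, non-diegetic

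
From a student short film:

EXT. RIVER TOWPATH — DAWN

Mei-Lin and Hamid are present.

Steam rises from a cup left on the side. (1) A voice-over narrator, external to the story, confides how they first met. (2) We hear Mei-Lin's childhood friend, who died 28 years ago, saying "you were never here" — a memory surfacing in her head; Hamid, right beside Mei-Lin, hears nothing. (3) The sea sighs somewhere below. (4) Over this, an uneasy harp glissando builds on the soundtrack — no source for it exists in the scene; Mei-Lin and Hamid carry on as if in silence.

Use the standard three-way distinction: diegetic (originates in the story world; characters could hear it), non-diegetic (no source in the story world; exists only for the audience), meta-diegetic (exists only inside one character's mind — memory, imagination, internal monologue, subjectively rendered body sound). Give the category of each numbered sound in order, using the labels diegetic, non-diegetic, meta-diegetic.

non-diegetic, meta-diegetic, diegetic, non-diegetic

Sound (1): the narrator exists outside the story world, addressing only the audience, so non-diegetic.
(2) is meta-diegetic: the voice is a memory playing only inside Mei-Lin's mind; Hamid can't hear it.
(3) is diegetic: ambient/room sound belonging to the story's physical space.
(4) score with no on-screen or off-screen source; it exists for the audience alone → non-diegetic.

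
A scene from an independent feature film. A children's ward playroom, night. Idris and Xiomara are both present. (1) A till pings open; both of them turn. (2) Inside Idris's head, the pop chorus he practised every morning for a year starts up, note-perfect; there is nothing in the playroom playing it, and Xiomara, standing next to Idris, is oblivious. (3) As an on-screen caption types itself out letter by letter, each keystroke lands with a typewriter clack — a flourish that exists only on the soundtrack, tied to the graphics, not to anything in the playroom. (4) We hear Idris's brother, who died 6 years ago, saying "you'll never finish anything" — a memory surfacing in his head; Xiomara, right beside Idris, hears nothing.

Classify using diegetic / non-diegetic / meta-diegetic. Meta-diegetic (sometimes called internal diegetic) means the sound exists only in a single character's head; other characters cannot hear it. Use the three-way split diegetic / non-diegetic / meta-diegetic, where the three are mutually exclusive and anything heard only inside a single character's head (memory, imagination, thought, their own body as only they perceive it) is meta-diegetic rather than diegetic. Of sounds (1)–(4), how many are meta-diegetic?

(1) is diegetic: a till is a real object/event in the scene's world.
Sound (2): remembered music, private to Idris — Xiomara is oblivious because it isn't in the room, so meta-diegetic.
(3) sound married to a title/caption — outside the diegesis by definition → non-diegetic.
Sound (4): the voice is a memory playing only inside Idris's mind; Xiomara can't hear it, so meta-diegetic.
So 2 of the 4 are meta-diegetic: (2), (4).

2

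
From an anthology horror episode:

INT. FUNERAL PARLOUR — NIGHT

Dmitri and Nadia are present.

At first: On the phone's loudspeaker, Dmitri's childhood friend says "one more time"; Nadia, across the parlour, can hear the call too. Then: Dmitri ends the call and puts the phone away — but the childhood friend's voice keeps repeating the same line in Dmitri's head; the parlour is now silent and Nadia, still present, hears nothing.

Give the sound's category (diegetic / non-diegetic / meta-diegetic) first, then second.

First: the loudspeaker is an in-world source; both Dmitri and Nadia hear the call → diegetic.
Second: with the phone off, the voice continues only as Dmitri's private mental replay — Nadia can't hear it → meta-diegetic.

diegetic, meta-diegetic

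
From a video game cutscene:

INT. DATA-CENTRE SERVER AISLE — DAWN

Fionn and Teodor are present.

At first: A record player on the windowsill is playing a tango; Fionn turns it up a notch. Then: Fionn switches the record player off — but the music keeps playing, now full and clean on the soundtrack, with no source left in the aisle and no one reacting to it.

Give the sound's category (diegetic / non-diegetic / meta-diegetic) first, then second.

First: a record player is a real in-scene source and Fionn reacts to it → diegetic.
Second: there is no longer any in-world source and no one can hear it — it has become underscore → non-diegetic.

diegetic, non-diegetic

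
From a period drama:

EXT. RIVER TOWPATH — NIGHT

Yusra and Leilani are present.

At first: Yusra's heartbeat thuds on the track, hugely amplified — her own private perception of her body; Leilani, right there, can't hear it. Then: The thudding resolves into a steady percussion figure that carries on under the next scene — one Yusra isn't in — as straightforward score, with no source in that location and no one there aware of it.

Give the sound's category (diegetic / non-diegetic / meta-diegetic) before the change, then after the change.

Before the change: it's Yusra's subjective body sound, inaudible to Leilani → meta-diegetic.
After the change: detached from Yusra and playing as sourceless score over a scene she isn't in — for the audience only → non-diegetic.

meta-diegetic, non-diegetic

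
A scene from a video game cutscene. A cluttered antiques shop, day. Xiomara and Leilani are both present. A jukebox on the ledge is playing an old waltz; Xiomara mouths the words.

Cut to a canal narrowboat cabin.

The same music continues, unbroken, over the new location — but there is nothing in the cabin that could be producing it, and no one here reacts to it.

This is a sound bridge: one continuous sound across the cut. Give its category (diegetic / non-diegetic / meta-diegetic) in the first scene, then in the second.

Scene one: a jukebox is an on-screen source and Xiomara reacts to it → diegetic.
Scene two: there is no source in the cabin and no one hears it — it's now underscore → non-diegetic.

diegetic, non-diegetic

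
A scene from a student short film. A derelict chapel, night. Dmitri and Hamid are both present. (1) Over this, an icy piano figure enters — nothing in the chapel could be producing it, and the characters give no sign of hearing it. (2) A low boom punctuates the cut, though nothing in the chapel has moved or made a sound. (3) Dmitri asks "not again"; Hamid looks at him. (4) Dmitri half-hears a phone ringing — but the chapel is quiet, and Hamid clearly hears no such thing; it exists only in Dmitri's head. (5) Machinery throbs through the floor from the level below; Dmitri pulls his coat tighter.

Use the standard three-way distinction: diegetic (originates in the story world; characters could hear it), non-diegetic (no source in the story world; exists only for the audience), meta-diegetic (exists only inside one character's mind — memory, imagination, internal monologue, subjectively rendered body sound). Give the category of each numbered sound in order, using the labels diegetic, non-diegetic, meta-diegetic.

(1) is non-diegetic: it has no source in the story world and no character can hear it — it's underscore.
(2) it's a sound-design accent with no in-world source; no one in the scene can hear it → non-diegetic.
Sound (3): Dmitri is a character speaking aloud in the scene, so diegetic.
Sound (4): the sound is imagined by Dmitri; nothing in the story world is producing it and Hamid can't hear it, so meta-diegetic.
Sound (5): ambient/room sound belonging to the story's physical space, so diegetic.

non-diegetic, non-diegetic, diegetic, meta-diegetic, diegetic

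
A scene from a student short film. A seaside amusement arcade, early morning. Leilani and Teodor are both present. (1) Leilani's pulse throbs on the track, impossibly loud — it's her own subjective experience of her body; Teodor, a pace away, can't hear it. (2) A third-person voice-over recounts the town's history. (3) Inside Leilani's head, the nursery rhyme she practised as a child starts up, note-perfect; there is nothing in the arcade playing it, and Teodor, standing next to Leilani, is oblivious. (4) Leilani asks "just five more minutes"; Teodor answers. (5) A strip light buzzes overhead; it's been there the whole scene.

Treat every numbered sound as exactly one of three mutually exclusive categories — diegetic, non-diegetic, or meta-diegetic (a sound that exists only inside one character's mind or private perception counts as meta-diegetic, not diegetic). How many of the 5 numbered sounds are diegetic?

Sound (1): point-of-audition from inside Leilani's body; not a sound in the room, so meta-diegetic.
(2) the narrator exists outside the story world, addressing only the audience → non-diegetic.
(3) is meta-diegetic: it lives in Leilani's subjectivity, not in the arcade.
(4) on-screen dialogue — Leilani speaks and Teodor is there to hear → diegetic.
(5) it's the actual ambient sound of the location → diegetic.
Diegetic: (4), (5) — that's 2.

2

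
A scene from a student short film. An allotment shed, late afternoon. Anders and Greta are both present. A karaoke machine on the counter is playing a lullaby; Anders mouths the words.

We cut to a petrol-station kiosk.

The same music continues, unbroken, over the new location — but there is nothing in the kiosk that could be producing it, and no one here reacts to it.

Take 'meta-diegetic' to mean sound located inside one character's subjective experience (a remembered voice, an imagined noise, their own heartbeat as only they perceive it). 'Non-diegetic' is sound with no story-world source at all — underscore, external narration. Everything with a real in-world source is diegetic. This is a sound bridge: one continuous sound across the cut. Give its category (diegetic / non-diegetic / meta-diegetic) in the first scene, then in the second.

diegetic, non-diegetic

Scene one: a karaoke machine is an on-screen source and Anders reacts to it → diegetic.
Scene two: there is no source in the kiosk and no one hears it — it's now underscore → non-diegetic.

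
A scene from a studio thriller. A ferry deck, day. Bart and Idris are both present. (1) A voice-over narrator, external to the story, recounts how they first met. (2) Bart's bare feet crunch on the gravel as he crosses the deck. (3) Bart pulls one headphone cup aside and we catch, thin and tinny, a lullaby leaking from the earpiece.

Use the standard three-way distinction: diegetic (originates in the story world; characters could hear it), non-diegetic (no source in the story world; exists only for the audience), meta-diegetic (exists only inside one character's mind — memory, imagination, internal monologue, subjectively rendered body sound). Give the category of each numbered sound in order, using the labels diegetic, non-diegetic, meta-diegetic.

non-diegetic, diegetic, diegetic

(1) the narrator exists outside the story world, addressing only the audience → non-diegetic.
(2) is diegetic: a character's body making contact with the set — an in-world sound.
(3) is diegetic: it's leaking from a physical pair of headphones in the scene.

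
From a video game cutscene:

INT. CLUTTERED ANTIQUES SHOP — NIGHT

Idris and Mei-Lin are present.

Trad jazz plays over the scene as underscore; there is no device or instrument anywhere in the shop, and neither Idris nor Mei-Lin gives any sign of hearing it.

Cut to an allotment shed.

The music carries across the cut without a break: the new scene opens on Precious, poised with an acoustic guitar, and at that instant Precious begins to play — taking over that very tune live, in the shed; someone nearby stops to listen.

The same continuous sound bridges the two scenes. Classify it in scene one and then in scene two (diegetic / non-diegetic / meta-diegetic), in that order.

Scene one: there's no in-world source anywhere and no character hears it — underscore for the audience only → non-diegetic.
Scene two: from the moment Precious starts playing, the tune is being performed on an acoustic guitar inside the story world and another character hears it → diegetic.

non-diegetic, diegetic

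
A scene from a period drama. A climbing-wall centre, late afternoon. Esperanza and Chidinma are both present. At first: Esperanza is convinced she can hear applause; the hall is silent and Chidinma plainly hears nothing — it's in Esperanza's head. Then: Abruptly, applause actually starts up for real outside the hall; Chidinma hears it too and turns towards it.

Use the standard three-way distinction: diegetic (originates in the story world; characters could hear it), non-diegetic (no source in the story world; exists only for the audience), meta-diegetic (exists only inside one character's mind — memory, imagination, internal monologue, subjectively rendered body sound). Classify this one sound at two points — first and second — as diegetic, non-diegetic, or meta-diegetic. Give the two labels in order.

meta-diegetic, diegetic

First: only Esperanza 'hears' it — imagined, in her mind → meta-diegetic.
Second: now there's a real external source and Chidinma hears it too — in the story world → diegetic.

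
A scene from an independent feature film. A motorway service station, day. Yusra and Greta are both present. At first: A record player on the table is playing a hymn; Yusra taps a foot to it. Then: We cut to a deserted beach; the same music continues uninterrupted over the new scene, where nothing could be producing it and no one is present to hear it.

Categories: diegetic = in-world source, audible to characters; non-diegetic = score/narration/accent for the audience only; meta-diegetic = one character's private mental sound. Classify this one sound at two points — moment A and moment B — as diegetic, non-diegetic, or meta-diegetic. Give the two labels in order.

Moment A: a record player is a real in-scene source and Yusra reacts to it → diegetic.
Moment B: there is no longer any in-world source and no one can hear it — it has become underscore → non-diegetic.

diegetic, non-diegetic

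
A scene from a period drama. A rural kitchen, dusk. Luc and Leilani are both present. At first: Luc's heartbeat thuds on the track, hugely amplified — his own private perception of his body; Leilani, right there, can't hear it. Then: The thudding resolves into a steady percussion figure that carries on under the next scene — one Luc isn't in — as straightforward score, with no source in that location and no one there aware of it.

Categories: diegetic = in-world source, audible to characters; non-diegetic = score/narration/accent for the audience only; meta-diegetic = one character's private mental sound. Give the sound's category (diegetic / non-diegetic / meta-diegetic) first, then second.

First: it's Luc's subjective body sound, inaudible to Leilani → meta-diegetic.
Second: detached from Luc and playing as sourceless score over a scene he isn't in — for the audience only → non-diegetic.

meta-diegetic, non-diegetic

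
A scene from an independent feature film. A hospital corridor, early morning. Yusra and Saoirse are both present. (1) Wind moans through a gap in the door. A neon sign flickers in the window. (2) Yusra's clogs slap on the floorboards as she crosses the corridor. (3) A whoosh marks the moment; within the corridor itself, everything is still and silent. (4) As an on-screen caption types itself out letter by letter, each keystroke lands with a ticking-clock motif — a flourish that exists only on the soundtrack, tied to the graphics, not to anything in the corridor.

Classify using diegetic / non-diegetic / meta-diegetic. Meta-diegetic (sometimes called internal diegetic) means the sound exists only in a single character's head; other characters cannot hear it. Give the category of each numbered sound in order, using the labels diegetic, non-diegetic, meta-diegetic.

diegetic, diegetic, non-diegetic, non-diegetic

Sound (1): it's the actual ambient sound of the location, so diegetic.
Sound (2): it's the physical sound of Yusra moving in the space, so diegetic.
(3) nothing in the scene produces it; it's an accent added for the audience → non-diegetic.
(4) the caption isn't part of the story world, so neither is the sound tied to it → non-diegetic.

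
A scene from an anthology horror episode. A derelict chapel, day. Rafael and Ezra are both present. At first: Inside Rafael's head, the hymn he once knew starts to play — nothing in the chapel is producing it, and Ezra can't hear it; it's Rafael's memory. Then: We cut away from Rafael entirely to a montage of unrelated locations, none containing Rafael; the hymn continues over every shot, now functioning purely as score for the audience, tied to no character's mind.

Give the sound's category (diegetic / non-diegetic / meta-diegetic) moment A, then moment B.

meta-diegetic, non-diegetic

Moment A: the music lives inside Rafael's mind alone; Ezra can't hear it → meta-diegetic.
Moment B: once it plays over shots Rafael isn't in, detached from any character's subjectivity, it's conventional underscore → non-diegetic.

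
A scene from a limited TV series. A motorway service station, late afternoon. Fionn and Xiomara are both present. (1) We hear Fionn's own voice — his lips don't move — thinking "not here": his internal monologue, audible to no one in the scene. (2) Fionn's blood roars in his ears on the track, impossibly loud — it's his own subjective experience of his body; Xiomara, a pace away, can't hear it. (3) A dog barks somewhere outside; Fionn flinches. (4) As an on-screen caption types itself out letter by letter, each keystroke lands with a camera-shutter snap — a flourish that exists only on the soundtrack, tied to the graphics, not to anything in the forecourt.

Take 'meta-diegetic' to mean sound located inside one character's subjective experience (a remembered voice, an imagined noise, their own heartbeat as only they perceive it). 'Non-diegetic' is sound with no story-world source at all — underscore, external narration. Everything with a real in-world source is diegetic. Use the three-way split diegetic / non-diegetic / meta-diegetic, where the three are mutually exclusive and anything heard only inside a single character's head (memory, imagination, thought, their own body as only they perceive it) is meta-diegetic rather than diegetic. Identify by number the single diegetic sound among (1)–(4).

Sound (1): Fionn's thought-voice: a private mental sound no other character can hear, so meta-diegetic.
Sound (2): it's Fionn's internal bodily sensation rendered as sound; only Fionn 'hears' it, so meta-diegetic.
Sound (3): a dog is a real object/event in the scene's world, so diegetic.
(4) is non-diegetic: sound married to a title/caption — outside the diegesis by definition.
Only (3) is diegetic.

3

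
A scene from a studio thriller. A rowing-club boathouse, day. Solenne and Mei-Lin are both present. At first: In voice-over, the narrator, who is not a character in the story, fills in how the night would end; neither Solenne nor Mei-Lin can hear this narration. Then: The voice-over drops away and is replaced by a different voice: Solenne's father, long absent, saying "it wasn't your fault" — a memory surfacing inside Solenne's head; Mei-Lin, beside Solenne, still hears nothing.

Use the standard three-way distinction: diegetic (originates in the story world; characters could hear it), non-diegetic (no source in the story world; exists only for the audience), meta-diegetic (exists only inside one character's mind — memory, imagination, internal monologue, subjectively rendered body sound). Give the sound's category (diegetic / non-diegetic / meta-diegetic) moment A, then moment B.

Moment A: the external narrator addresses only the audience — outside the story world → non-diegetic.
Moment B: the replacement voice is a memory inside Solenne's mind specifically → meta-diegetic.

non-diegetic, meta-diegetic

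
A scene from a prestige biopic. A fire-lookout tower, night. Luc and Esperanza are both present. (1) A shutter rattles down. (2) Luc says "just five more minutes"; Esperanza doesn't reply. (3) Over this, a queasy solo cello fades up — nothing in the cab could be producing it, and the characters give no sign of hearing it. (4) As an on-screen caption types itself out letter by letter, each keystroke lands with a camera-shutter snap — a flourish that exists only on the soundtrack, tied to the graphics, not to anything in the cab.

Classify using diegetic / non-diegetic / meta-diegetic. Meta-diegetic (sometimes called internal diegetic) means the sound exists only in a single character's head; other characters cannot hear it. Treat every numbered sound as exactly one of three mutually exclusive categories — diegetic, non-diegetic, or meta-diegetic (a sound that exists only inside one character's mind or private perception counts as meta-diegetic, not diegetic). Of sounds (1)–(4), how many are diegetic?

Sound (1): an in-world source (a shutter); characters could hear it, so diegetic.
(2) on-screen dialogue — Luc speaks and Esperanza is there to hear → diegetic.
Sound (3): nothing in the cab produces it and the characters don't hear it — pure soundtrack, so non-diegetic.
Sound (4): it accompanies on-screen graphics, not anything inside the story world, so non-diegetic.
So 2 of the 4 are diegetic: (1), (2).

2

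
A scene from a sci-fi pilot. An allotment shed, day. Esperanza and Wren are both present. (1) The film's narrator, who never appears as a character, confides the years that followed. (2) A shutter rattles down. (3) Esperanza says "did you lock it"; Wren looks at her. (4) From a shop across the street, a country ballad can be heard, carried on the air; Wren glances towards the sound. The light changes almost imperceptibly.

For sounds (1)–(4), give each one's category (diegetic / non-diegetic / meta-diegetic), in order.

(1) external voice-over — not a character, not heard by anyone in the scene → non-diegetic.
Sound (2): an in-world source (a shutter); characters could hear it, so diegetic.
(3) on-screen dialogue — Esperanza speaks and Wren is there to hear → diegetic.
Sound (4): off-screen diegetic: the source is out of frame but still in the story's space, so diegetic.

non-diegetic, diegetic, diegetic, diegetic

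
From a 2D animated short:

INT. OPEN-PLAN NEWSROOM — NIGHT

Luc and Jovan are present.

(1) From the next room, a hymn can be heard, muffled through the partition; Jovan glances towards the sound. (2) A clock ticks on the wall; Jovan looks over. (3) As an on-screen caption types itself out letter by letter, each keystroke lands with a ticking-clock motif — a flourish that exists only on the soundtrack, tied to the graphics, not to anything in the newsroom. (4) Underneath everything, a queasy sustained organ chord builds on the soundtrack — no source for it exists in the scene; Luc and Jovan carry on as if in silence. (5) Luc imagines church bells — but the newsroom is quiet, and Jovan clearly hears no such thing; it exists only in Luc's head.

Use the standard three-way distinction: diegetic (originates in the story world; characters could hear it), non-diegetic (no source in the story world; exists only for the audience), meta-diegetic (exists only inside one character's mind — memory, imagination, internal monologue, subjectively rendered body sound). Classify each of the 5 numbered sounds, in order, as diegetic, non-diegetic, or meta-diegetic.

diegetic, diegetic, non-diegetic, non-diegetic, meta-diegetic

(1) is diegetic: off-screen diegetic: the source is out of frame but still in the story's space.
Sound (2): a clock is a real object/event in the scene's world, so diegetic.
Sound (3): it accompanies on-screen graphics, not anything inside the story world, so non-diegetic.
(4) score with no on-screen or off-screen source; it exists for the audience alone → non-diegetic.
(5) is meta-diegetic: the sound is imagined by Luc; nothing in the story world is producing it and Jovan can't hear it.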